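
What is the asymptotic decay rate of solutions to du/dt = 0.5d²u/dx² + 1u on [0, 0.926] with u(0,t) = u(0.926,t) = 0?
Eigenvalues: λₙ = 0.5n²π²/0.926² - 1.
First three modes:
  n=1: λ₁ = 0.5π²/0.926² - 1 ≈ 4.755
  n=2: λ₂ = 2π²/0.926² - 1 ≈ 22.02
  n=3: λ₃ = 4.5π²/0.926² - 1 ≈ 50.795
Since 0.5π²/0.926² ≈ 5.755 > 1, all λₙ > 0.
The n=1 mode decays slowest → dominates as t → ∞.
Asymptotic: u ~ c₁ sin(πx/0.926) e^{-λ₁t} with decay rate λ₁ ≈ 4.755.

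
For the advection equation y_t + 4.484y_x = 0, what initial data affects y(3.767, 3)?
A single point: x = -9.685. The characteristic through (3.767, 3) is x - 4.484t = const, so x = 3.767 - 4.484·3 = -9.685.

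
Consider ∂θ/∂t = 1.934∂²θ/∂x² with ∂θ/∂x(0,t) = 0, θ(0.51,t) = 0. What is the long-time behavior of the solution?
As t → ∞, θ → 0. Heat escapes through the Dirichlet boundary.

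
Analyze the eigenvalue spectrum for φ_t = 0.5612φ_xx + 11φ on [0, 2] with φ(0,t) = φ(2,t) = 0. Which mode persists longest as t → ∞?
Eigenvalues: λₙ = 0.5612n²π²/2² - 11.
First three modes:
  n=1: λ₁ = 0.5612π²/2² - 11 ≈ -9.615
  n=2: λ₂ = 2.2448π²/2² - 11 ≈ -5.461
  n=3: λ₃ = 5.0508π²/2² - 11 ≈ 1.462
Since 0.5612π²/2² ≈ 1.385 < 11, λ₁ < 0.
The n=1 mode grows fastest (−λₙ is largest for n=1) → dominates.
Asymptotic: φ ~ c₁ sin(πx/2) e^{9.615t} (exponential growth at rate −λ₁ ≈ 9.615).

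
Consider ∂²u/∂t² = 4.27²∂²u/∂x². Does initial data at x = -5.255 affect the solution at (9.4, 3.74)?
Yes. The domain of dependence is [-6.5698, 25.3698], and -5.255 ∈ [-6.5698, 25.3698].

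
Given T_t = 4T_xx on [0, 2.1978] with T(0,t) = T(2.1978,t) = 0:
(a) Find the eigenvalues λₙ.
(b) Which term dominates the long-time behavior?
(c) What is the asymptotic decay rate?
Eigenvalues: λₙ = 4n²π²/2.1978².
First three modes:
  n=1: λ₁ = 4π²/2.1978² ≈ 8.173
  n=2: λ₂ = 16π²/2.1978² ≈ 32.692 (4× faster decay)
  n=3: λ₃ = 36π²/2.1978² ≈ 73.557 (9× faster decay)
As t → ∞, higher modes decay exponentially faster. The n=1 mode dominates: T ~ c₁ sin(πx/2.1978) e^{-λ₁t}.
Decay rate: λ₁ = 4π²/2.1978² ≈ 8.173.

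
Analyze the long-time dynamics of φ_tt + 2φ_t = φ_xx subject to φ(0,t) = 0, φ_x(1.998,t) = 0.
Long-time behavior: φ → 0. Damping (γ=2) dissipates energy; oscillations decay exponentially.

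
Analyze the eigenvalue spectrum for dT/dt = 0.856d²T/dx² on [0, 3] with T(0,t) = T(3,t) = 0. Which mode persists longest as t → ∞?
Eigenvalues: λₙ = 0.856n²π²/3².
First three modes:
  n=1: λ₁ = 0.856π²/3² ≈ 0.939
  n=2: λ₂ = 3.424π²/3² ≈ 3.755 (4× faster decay)
  n=3: λ₃ = 7.704π²/3² ≈ 8.448 (9× faster decay)
As t → ∞, higher modes decay exponentially faster. The n=1 mode dominates: T ~ c₁ sin(πx/3) e^{-λ₁t}.
Decay rate: λ₁ = 0.856π²/3² ≈ 0.939.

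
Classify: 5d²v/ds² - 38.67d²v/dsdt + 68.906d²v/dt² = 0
Hyperbolic (discriminant = 117.2489).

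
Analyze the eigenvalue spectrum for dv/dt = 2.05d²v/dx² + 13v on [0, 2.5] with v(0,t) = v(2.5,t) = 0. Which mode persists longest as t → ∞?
Eigenvalues: λₙ = 2.05n²π²/2.5² - 13.
First three modes:
  n=1: λ₁ = 2.05π²/2.5² - 13 ≈ -9.763
  n=2: λ₂ = 8.2π²/2.5² - 13 ≈ -0.051
  n=3: λ₃ = 18.45π²/2.5² - 13 ≈ 16.135
Since 2.05π²/2.5² ≈ 3.237 < 13, λ₁ < 0.
The n=1 mode grows fastest (−λₙ is largest for n=1) → dominates.
Asymptotic: v ~ c₁ sin(πx/2.5) e^{9.763t} (exponential growth at rate −λ₁ ≈ 9.763).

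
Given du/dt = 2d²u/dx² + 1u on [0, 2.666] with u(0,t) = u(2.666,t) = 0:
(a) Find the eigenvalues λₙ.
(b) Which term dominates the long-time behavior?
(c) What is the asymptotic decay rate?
Eigenvalues: λₙ = 2n²π²/2.666² - 1.
First three modes:
  n=1: λ₁ = 2π²/2.666² - 1 ≈ 1.777
  n=2: λ₂ = 8π²/2.666² - 1 ≈ 10.109
  n=3: λ₃ = 18π²/2.666² - 1 ≈ 23.995
Since 2π²/2.666² ≈ 2.777 > 1, all λₙ > 0.
The n=1 mode decays slowest → dominates as t → ∞.
Asymptotic: u ~ c₁ sin(πx/2.666) e^{-λ₁t} with decay rate λ₁ ≈ 1.777.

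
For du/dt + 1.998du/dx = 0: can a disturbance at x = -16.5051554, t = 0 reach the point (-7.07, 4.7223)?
Yes. The characteristic through (-7.07, 4.7223) passes through x = -16.5051554.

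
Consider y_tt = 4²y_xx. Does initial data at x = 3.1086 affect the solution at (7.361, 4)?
Yes. The domain of dependence is [-8.639, 23.361], and 3.1086 ∈ [-8.639, 23.361].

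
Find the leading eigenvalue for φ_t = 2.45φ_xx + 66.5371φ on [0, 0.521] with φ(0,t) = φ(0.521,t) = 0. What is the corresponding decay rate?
Eigenvalues: λₙ = 2.45n²π²/0.521² - 66.5371.
First three modes:
  n=1: λ₁ = 2.45π²/0.521² - 66.5371 ≈ 22.545
  n=2: λ₂ = 9.8π²/0.521² - 66.5371 ≈ 289.791
  n=3: λ₃ = 22.05π²/0.521² - 66.5371 ≈ 735.202
Since 2.45π²/0.521² ≈ 89.082 > 66.5371, all λₙ > 0.
The n=1 mode decays slowest → dominates as t → ∞.
Asymptotic: φ ~ c₁ sin(πx/0.521) e^{-λ₁t} with decay rate λ₁ ≈ 22.545.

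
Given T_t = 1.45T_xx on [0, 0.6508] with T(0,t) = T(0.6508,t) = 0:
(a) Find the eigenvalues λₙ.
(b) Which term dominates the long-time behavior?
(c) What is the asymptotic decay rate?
Eigenvalues: λₙ = 1.45n²π²/0.6508².
First three modes:
  n=1: λ₁ = 1.45π²/0.6508² ≈ 33.789
  n=2: λ₂ = 5.8π²/0.6508² ≈ 135.155 (4× faster decay)
  n=3: λ₃ = 13.05π²/0.6508² ≈ 304.099 (9× faster decay)
As t → ∞, higher modes decay exponentially faster. The n=1 mode dominates: T ~ c₁ sin(πx/0.6508) e^{-λ₁t}.
Decay rate: λ₁ = 1.45π²/0.6508² ≈ 33.789.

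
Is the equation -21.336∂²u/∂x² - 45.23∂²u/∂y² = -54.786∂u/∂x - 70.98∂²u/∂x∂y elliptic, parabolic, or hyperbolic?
Rewriting in standard form: -21.336∂²u/∂x² + 70.98∂²u/∂x∂y - 45.23∂²u/∂y² + 54.786∂u/∂x = 0. Computing B² - 4AC with A = -21.336, B = 70.98, C = -45.23: discriminant = 1178.05128 (positive). Answer: hyperbolic.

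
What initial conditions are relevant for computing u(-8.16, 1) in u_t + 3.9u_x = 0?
A single point: x = -12.06. The characteristic through (-8.16, 1) is x - 3.9t = const, so x = -8.16 - 3.9·1 = -12.06.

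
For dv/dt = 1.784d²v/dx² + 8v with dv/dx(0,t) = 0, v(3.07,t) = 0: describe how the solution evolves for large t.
v grows unboundedly. Reaction dominates diffusion (r=8 > κπ²/(4L²)≈0.47); solution grows exponentially.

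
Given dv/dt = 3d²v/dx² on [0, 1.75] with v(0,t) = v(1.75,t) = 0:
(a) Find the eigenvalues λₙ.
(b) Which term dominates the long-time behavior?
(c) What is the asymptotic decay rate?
Eigenvalues: λₙ = 3n²π²/1.75².
First three modes:
  n=1: λ₁ = 3π²/1.75² ≈ 9.668
  n=2: λ₂ = 12π²/1.75² ≈ 38.673 (4× faster decay)
  n=3: λ₃ = 27π²/1.75² ≈ 87.014 (9× faster decay)
As t → ∞, higher modes decay exponentially faster. The n=1 mode dominates: v ~ c₁ sin(πx/1.75) e^{-λ₁t}.
Decay rate: λ₁ = 3π²/1.75² ≈ 9.668.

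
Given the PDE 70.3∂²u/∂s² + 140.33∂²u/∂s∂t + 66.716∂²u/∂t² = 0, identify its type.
The second-order coefficients are A = 70.3, B = 140.33, C = 66.716. Since B² - 4AC = 931.9697 > 0, this is a hyperbolic PDE.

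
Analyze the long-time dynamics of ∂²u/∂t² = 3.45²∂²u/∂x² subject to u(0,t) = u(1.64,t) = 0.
Long-time behavior: u oscillates (no decay). Energy is conserved; the solution oscillates indefinitely as standing waves.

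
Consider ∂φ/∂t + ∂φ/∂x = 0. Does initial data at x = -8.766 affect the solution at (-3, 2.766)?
No. Only data at x = -5.766 affects (-3, 2.766). Advection has one-way propagation along characteristics.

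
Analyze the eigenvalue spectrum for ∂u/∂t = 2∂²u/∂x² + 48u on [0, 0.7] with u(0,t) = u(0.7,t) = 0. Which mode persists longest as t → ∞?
Eigenvalues: λₙ = 2n²π²/0.7² - 48.
First three modes:
  n=1: λ₁ = 2π²/0.7² - 48 ≈ -7.716
  n=2: λ₂ = 8π²/0.7² - 48 ≈ 113.136
  n=3: λ₃ = 18π²/0.7² - 48 ≈ 314.557
Since 2π²/0.7² ≈ 40.284 < 48, λ₁ < 0.
The n=1 mode grows fastest (−λₙ is largest for n=1) → dominates.
Asymptotic: u ~ c₁ sin(πx/0.7) e^{7.716t} (exponential growth at rate −λ₁ ≈ 7.716).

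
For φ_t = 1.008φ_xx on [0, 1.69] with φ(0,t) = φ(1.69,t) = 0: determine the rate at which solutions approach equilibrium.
Eigenvalues: λₙ = 1.008n²π²/1.69².
First three modes:
  n=1: λ₁ = 1.008π²/1.69² ≈ 3.483
  n=2: λ₂ = 4.032π²/1.69² ≈ 13.933 (4× faster decay)
  n=3: λ₃ = 9.072π²/1.69² ≈ 31.349 (9× faster decay)
As t → ∞, higher modes decay exponentially faster. The n=1 mode dominates: φ ~ c₁ sin(πx/1.69) e^{-λ₁t}.
Decay rate: λ₁ = 1.008π²/1.69² ≈ 3.483.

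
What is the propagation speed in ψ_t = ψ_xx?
Infinite. The heat equation is parabolic, not hyperbolic, so disturbances propagate instantly.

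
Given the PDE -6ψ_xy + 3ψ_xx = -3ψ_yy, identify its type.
Rewriting in standard form: 3ψ_xx - 6ψ_xy + 3ψ_yy = 0. The second-order coefficients are A = 3, B = -6, C = 3. Since B² - 4AC = 0 = 0, this is a parabolic PDE.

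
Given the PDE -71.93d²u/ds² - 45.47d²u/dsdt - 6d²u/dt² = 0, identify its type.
The second-order coefficients are A = -71.93, B = -45.47, C = -6. Since B² - 4AC = 341.2009 > 0, this is a hyperbolic PDE.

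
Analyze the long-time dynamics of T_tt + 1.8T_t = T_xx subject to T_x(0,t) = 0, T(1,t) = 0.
Long-time behavior: T → 0. Damping (γ=1.8) dissipates energy; oscillations decay exponentially.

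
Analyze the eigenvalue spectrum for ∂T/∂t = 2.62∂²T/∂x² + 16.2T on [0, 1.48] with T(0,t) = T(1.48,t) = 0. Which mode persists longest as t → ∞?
Eigenvalues: λₙ = 2.62n²π²/1.48² - 16.2.
First three modes:
  n=1: λ₁ = 2.62π²/1.48² - 16.2 ≈ -4.395
  n=2: λ₂ = 10.48π²/1.48² - 16.2 ≈ 31.021
  n=3: λ₃ = 23.58π²/1.48² - 16.2 ≈ 90.048
Since 2.62π²/1.48² ≈ 11.805 < 16.2, λ₁ < 0.
The n=1 mode grows fastest (−λₙ is largest for n=1) → dominates.
Asymptotic: T ~ c₁ sin(πx/1.48) e^{4.395t} (exponential growth at rate −λ₁ ≈ 4.395).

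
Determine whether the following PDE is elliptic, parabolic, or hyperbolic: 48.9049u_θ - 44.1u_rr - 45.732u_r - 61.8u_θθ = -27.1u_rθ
Rewriting in standard form: -44.1u_rr + 27.1u_rθ - 61.8u_θθ - 45.732u_r + 48.9049u_θ = 0. Coefficients: A = -44.1, B = 27.1, C = -61.8. B² - 4AC = -10167.11, which is negative, so the equation is elliptic.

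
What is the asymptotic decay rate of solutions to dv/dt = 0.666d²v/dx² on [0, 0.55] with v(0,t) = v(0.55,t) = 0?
Eigenvalues: λₙ = 0.666n²π²/0.55².
First three modes:
  n=1: λ₁ = 0.666π²/0.55² ≈ 21.729
  n=2: λ₂ = 2.664π²/0.55² ≈ 86.918 (4× faster decay)
  n=3: λ₃ = 5.994π²/0.55² ≈ 195.565 (9× faster decay)
As t → ∞, higher modes decay exponentially faster. The n=1 mode dominates: v ~ c₁ sin(πx/0.55) e^{-λ₁t}.
Decay rate: λ₁ = 0.666π²/0.55² ≈ 21.729.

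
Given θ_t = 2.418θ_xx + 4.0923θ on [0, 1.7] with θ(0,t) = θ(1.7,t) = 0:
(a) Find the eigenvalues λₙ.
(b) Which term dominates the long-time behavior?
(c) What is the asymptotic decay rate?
Eigenvalues: λₙ = 2.418n²π²/1.7² - 4.0923.
First three modes:
  n=1: λ₁ = 2.418π²/1.7² - 4.0923 ≈ 4.165
  n=2: λ₂ = 9.672π²/1.7² - 4.0923 ≈ 28.938
  n=3: λ₃ = 21.762π²/1.7² - 4.0923 ≈ 70.227
Since 2.418π²/1.7² ≈ 8.258 > 4.0923, all λₙ > 0.
The n=1 mode decays slowest → dominates as t → ∞.
Asymptotic: θ ~ c₁ sin(πx/1.7) e^{-λ₁t} with decay rate λ₁ ≈ 4.165.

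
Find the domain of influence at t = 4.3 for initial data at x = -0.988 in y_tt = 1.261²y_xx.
Domain of influence: [-6.4103, 4.4343]. Data at x = -0.988 spreads outward at speed 1.261.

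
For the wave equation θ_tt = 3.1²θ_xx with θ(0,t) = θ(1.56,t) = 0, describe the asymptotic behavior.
θ oscillates (no decay). Energy is conserved; the solution oscillates indefinitely as standing waves.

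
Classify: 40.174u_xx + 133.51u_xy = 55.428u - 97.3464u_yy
Rewriting in standard form: 40.174u_xx + 133.51u_xy + 97.3464u_yy - 55.428u = 0. Hyperbolic (discriminant = 2181.7430056).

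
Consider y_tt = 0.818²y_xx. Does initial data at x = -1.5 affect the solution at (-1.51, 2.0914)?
Yes. The domain of dependence is [-3.2207652, 0.2007652], and -1.5 ∈ [-3.2207652, 0.2007652].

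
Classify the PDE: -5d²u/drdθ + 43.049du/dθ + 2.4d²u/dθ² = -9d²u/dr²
Rewriting in standard form: 9d²u/dr² - 5d²u/drdθ + 2.4d²u/dθ² + 43.049du/dθ = 0. A = 9, B = -5, C = 2.4. Discriminant B² - 4AC = -61.4. Since -61.4 < 0, elliptic.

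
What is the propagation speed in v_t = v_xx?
Infinite. The heat equation is parabolic, not hyperbolic, so disturbances propagate instantly.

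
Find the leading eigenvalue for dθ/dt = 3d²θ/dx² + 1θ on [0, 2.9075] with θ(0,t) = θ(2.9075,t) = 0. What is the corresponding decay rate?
Eigenvalues: λₙ = 3n²π²/2.9075² - 1.
First three modes:
  n=1: λ₁ = 3π²/2.9075² - 1 ≈ 2.503
  n=2: λ₂ = 12π²/2.9075² - 1 ≈ 13.01
  n=3: λ₃ = 27π²/2.9075² - 1 ≈ 30.523
Since 3π²/2.9075² ≈ 3.503 > 1, all λₙ > 0.
The n=1 mode decays slowest → dominates as t → ∞.
Asymptotic: θ ~ c₁ sin(πx/2.9075) e^{-λ₁t} with decay rate λ₁ ≈ 2.503.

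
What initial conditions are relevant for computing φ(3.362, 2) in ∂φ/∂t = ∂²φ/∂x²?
The entire real line. The heat equation has infinite propagation speed: any initial disturbance instantly affects all points (though exponentially small far away).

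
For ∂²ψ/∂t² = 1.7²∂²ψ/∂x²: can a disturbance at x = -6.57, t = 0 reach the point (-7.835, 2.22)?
Yes. The domain of dependence is [-11.609, -4.061], and -6.57 ∈ [-11.609, -4.061].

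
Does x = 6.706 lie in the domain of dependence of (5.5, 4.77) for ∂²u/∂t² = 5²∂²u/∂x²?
Yes. The domain of dependence is [-18.35, 29.35], and 6.706 ∈ [-18.35, 29.35].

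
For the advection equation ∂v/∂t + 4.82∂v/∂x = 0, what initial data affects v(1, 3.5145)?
A single point: x = -15.93989. The characteristic through (1, 3.5145) is x - 4.82t = const, so x = 1 - 4.82·3.5145 = -15.93989.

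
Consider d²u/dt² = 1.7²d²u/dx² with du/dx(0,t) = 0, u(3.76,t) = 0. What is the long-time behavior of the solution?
As t → ∞, u oscillates (no decay). Energy is conserved; the solution oscillates indefinitely as standing waves.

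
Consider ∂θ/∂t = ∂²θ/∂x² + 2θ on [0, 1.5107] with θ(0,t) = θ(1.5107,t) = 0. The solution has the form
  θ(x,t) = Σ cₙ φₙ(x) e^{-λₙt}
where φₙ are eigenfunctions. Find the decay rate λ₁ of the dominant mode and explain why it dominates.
Eigenvalues: λₙ = n²π²/1.5107² - 2.
First three modes:
  n=1: λ₁ = π²/1.5107² - 2 ≈ 2.325
  n=2: λ₂ = 4π²/1.5107² - 2 ≈ 15.298
  n=3: λ₃ = 9π²/1.5107² - 2 ≈ 36.921
Since π²/1.5107² ≈ 4.325 > 2, all λₙ > 0.
The n=1 mode decays slowest → dominates as t → ∞.
Asymptotic: θ ~ c₁ sin(πx/1.5107) e^{-λ₁t} with decay rate λ₁ ≈ 2.325.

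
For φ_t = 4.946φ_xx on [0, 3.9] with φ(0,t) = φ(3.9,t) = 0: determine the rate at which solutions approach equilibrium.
Eigenvalues: λₙ = 4.946n²π²/3.9².
First three modes:
  n=1: λ₁ = 4.946π²/3.9² ≈ 3.209
  n=2: λ₂ = 19.784π²/3.9² ≈ 12.838 (4× faster decay)
  n=3: λ₃ = 44.514π²/3.9² ≈ 28.885 (9× faster decay)
As t → ∞, higher modes decay exponentially faster. The n=1 mode dominates: φ ~ c₁ sin(πx/3.9) e^{-λ₁t}.
Decay rate: λ₁ = 4.946π²/3.9² ≈ 3.209.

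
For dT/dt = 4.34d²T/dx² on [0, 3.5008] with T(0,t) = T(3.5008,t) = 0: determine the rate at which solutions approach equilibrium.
Eigenvalues: λₙ = 4.34n²π²/3.5008².
First three modes:
  n=1: λ₁ = 4.34π²/3.5008² ≈ 3.495
  n=2: λ₂ = 17.36π²/3.5008² ≈ 13.98 (4× faster decay)
  n=3: λ₃ = 39.06π²/3.5008² ≈ 31.456 (9× faster decay)
As t → ∞, higher modes decay exponentially faster. The n=1 mode dominates: T ~ c₁ sin(πx/3.5008) e^{-λ₁t}.
Decay rate: λ₁ = 4.34π²/3.5008² ≈ 3.495.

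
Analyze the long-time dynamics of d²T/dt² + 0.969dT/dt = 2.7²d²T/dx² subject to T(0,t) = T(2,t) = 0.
Long-time behavior: T → 0. Damping (γ=0.969) dissipates energy; oscillations decay exponentially.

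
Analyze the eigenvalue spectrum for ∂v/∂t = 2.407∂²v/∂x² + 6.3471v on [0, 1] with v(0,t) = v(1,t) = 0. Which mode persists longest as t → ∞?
Eigenvalues: λₙ = 2.407n²π²/1² - 6.3471.
First three modes:
  n=1: λ₁ = 2.407π² - 6.3471 ≈ 17.409
  n=2: λ₂ = 9.628π² - 6.3471 ≈ 88.677
  n=3: λ₃ = 21.663π² - 6.3471 ≈ 207.458
Since 2.407π² ≈ 23.756 > 6.3471, all λₙ > 0.
The n=1 mode decays slowest → dominates as t → ∞.
Asymptotic: v ~ c₁ sin(πx/1) e^{-λ₁t} with decay rate λ₁ ≈ 17.409.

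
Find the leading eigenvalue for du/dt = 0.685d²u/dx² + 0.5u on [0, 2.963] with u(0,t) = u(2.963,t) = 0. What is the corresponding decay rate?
Eigenvalues: λₙ = 0.685n²π²/2.963² - 0.5.
First three modes:
  n=1: λ₁ = 0.685π²/2.963² - 0.5 ≈ 0.27
  n=2: λ₂ = 2.74π²/2.963² - 0.5 ≈ 2.58
  n=3: λ₃ = 6.165π²/2.963² - 0.5 ≈ 6.431
Since 0.685π²/2.963² ≈ 0.77 > 0.5, all λₙ > 0.
The n=1 mode decays slowest → dominates as t → ∞.
Asymptotic: u ~ c₁ sin(πx/2.963) e^{-λ₁t} with decay rate λ₁ ≈ 0.27.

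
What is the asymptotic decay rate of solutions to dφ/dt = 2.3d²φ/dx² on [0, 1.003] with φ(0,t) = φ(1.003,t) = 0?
Eigenvalues: λₙ = 2.3n²π²/1.003².
First three modes:
  n=1: λ₁ = 2.3π²/1.003² ≈ 22.565
  n=2: λ₂ = 9.2π²/1.003² ≈ 90.258 (4× faster decay)
  n=3: λ₃ = 20.7π²/1.003² ≈ 203.081 (9× faster decay)
As t → ∞, higher modes decay exponentially faster. The n=1 mode dominates: φ ~ c₁ sin(πx/1.003) e^{-λ₁t}.
Decay rate: λ₁ = 2.3π²/1.003² ≈ 22.565.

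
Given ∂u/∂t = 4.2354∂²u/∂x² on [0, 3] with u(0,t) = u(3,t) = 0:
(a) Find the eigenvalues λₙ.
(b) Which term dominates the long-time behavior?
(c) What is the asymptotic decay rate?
Eigenvalues: λₙ = 4.2354n²π²/3².
First three modes:
  n=1: λ₁ = 4.2354π²/3² ≈ 4.645
  n=2: λ₂ = 16.9416π²/3² ≈ 18.579 (4× faster decay)
  n=3: λ₃ = 38.1186π²/3² ≈ 41.802 (9× faster decay)
As t → ∞, higher modes decay exponentially faster. The n=1 mode dominates: u ~ c₁ sin(πx/3) e^{-λ₁t}.
Decay rate: λ₁ = 4.2354π²/3² ≈ 4.645.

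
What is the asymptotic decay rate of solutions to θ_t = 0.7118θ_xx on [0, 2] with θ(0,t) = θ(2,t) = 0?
Eigenvalues: λₙ = 0.7118n²π²/2².
First three modes:
  n=1: λ₁ = 0.7118π²/2² ≈ 1.756
  n=2: λ₂ = 2.8472π²/2² ≈ 7.025 (4× faster decay)
  n=3: λ₃ = 6.4062π²/2² ≈ 15.807 (9× faster decay)
As t → ∞, higher modes decay exponentially faster. The n=1 mode dominates: θ ~ c₁ sin(πx/2) e^{-λ₁t}.
Decay rate: λ₁ = 0.7118π²/2² ≈ 1.756.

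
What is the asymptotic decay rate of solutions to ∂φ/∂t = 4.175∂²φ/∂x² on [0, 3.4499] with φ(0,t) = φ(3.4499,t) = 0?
Eigenvalues: λₙ = 4.175n²π²/3.4499².
First three modes:
  n=1: λ₁ = 4.175π²/3.4499² ≈ 3.462
  n=2: λ₂ = 16.7π²/3.4499² ≈ 13.849 (4× faster decay)
  n=3: λ₃ = 37.575π²/3.4499² ≈ 31.159 (9× faster decay)
As t → ∞, higher modes decay exponentially faster. The n=1 mode dominates: φ ~ c₁ sin(πx/3.4499) e^{-λ₁t}.
Decay rate: λ₁ = 4.175π²/3.4499² ≈ 3.462.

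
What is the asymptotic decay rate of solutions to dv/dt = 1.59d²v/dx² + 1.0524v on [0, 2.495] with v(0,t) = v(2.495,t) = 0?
Eigenvalues: λₙ = 1.59n²π²/2.495² - 1.0524.
First three modes:
  n=1: λ₁ = 1.59π²/2.495² - 1.0524 ≈ 1.469
  n=2: λ₂ = 6.36π²/2.495² - 1.0524 ≈ 9.031
  n=3: λ₃ = 14.31π²/2.495² - 1.0524 ≈ 21.636
Since 1.59π²/2.495² ≈ 2.521 > 1.0524, all λₙ > 0.
The n=1 mode decays slowest → dominates as t → ∞.
Asymptotic: v ~ c₁ sin(πx/2.495) e^{-λ₁t} with decay rate λ₁ ≈ 1.469.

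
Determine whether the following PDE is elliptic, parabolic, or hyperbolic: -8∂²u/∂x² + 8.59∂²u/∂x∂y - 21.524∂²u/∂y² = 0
Coefficients: A = -8, B = 8.59, C = -21.524. B² - 4AC = -614.9799, which is negative, so the equation is elliptic.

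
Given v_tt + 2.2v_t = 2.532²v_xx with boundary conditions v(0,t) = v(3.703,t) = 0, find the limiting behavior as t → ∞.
v → 0. Damping (γ=2.2) dissipates energy; oscillations decay exponentially.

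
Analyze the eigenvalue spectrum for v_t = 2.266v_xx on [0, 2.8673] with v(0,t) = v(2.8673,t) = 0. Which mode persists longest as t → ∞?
Eigenvalues: λₙ = 2.266n²π²/2.8673².
First three modes:
  n=1: λ₁ = 2.266π²/2.8673² ≈ 2.72
  n=2: λ₂ = 9.064π²/2.8673² ≈ 10.881 (4× faster decay)
  n=3: λ₃ = 20.394π²/2.8673² ≈ 24.483 (9× faster decay)
As t → ∞, higher modes decay exponentially faster. The n=1 mode dominates: v ~ c₁ sin(πx/2.8673) e^{-λ₁t}.
Decay rate: λ₁ = 2.266π²/2.8673² ≈ 2.72.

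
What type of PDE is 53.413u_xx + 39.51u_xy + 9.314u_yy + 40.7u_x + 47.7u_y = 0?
With A = 53.413, B = 39.51, C = 9.314, the discriminant is -428.914628. This is an elliptic PDE.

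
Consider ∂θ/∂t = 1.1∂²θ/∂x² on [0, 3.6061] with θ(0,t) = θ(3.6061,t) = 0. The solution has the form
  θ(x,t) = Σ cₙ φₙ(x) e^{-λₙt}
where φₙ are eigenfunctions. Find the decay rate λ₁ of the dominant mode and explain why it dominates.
Eigenvalues: λₙ = 1.1n²π²/3.6061².
First three modes:
  n=1: λ₁ = 1.1π²/3.6061² ≈ 0.835
  n=2: λ₂ = 4.4π²/3.6061² ≈ 3.339 (4× faster decay)
  n=3: λ₃ = 9.9π²/3.6061² ≈ 7.514 (9× faster decay)
As t → ∞, higher modes decay exponentially faster. The n=1 mode dominates: θ ~ c₁ sin(πx/3.6061) e^{-λ₁t}.
Decay rate: λ₁ = 1.1π²/3.6061² ≈ 0.835.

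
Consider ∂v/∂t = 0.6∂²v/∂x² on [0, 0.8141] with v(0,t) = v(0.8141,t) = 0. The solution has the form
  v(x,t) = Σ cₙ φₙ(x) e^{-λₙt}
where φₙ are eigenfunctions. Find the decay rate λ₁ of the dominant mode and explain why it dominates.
Eigenvalues: λₙ = 0.6n²π²/0.8141².
First three modes:
  n=1: λ₁ = 0.6π²/0.8141² ≈ 8.935
  n=2: λ₂ = 2.4π²/0.8141² ≈ 35.74 (4× faster decay)
  n=3: λ₃ = 5.4π²/0.8141² ≈ 80.415 (9× faster decay)
As t → ∞, higher modes decay exponentially faster. The n=1 mode dominates: v ~ c₁ sin(πx/0.8141) e^{-λ₁t}.
Decay rate: λ₁ = 0.6π²/0.8141² ≈ 8.935.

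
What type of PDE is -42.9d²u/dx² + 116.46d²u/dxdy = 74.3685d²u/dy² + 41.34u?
Rewriting in standard form: -42.9d²u/dx² + 116.46d²u/dxdy - 74.3685d²u/dy² - 41.34u = 0. With A = -42.9, B = 116.46, C = -74.3685, the discriminant is 801.297. This is a hyperbolic PDE.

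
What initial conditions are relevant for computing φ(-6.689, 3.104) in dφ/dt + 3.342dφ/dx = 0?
A single point: x = -17.062568. The characteristic through (-6.689, 3.104) is x - 3.342t = const, so x = -6.689 - 3.342·3.104 = -17.062568.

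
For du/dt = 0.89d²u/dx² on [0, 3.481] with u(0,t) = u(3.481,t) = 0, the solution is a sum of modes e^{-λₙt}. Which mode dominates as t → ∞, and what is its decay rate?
Eigenvalues: λₙ = 0.89n²π²/3.481².
First three modes:
  n=1: λ₁ = 0.89π²/3.481² ≈ 0.725
  n=2: λ₂ = 3.56π²/3.481² ≈ 2.9 (4× faster decay)
  n=3: λ₃ = 8.01π²/3.481² ≈ 6.524 (9× faster decay)
As t → ∞, higher modes decay exponentially faster. The n=1 mode dominates: u ~ c₁ sin(πx/3.481) e^{-λ₁t}.
Decay rate: λ₁ = 0.89π²/3.481² ≈ 0.725.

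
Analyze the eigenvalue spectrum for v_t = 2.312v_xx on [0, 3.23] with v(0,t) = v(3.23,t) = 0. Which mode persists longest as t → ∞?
Eigenvalues: λₙ = 2.312n²π²/3.23².
First three modes:
  n=1: λ₁ = 2.312π²/3.23² ≈ 2.187
  n=2: λ₂ = 9.248π²/3.23² ≈ 8.749 (4× faster decay)
  n=3: λ₃ = 20.808π²/3.23² ≈ 19.685 (9× faster decay)
As t → ∞, higher modes decay exponentially faster. The n=1 mode dominates: v ~ c₁ sin(πx/3.23) e^{-λ₁t}.
Decay rate: λ₁ = 2.312π²/3.23² ≈ 2.187.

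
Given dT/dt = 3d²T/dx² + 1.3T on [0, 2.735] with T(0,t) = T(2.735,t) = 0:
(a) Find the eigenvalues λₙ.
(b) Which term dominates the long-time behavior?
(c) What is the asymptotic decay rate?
Eigenvalues: λₙ = 3n²π²/2.735² - 1.3.
First three modes:
  n=1: λ₁ = 3π²/2.735² - 1.3 ≈ 2.658
  n=2: λ₂ = 12π²/2.735² - 1.3 ≈ 14.533
  n=3: λ₃ = 27π²/2.735² - 1.3 ≈ 34.325
Since 3π²/2.735² ≈ 3.958 > 1.3, all λₙ > 0.
The n=1 mode decays slowest → dominates as t → ∞.
Asymptotic: T ~ c₁ sin(πx/2.735) e^{-λ₁t} with decay rate λ₁ ≈ 2.658.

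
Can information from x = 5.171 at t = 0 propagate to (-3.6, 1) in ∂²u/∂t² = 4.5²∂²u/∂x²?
No. The domain of dependence is [-8.1, 0.9], and 5.171 is outside this interval.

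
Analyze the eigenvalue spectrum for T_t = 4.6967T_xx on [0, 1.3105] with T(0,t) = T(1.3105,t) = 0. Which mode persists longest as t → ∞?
Eigenvalues: λₙ = 4.6967n²π²/1.3105².
First three modes:
  n=1: λ₁ = 4.6967π²/1.3105² ≈ 26.991
  n=2: λ₂ = 18.7868π²/1.3105² ≈ 107.964 (4× faster decay)
  n=3: λ₃ = 42.2703π²/1.3105² ≈ 242.919 (9× faster decay)
As t → ∞, higher modes decay exponentially faster. The n=1 mode dominates: T ~ c₁ sin(πx/1.3105) e^{-λ₁t}.
Decay rate: λ₁ = 4.6967π²/1.3105² ≈ 26.991.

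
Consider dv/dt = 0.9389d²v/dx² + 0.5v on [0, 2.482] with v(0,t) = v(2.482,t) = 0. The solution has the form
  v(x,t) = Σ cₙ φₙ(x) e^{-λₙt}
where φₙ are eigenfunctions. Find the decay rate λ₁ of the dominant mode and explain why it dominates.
Eigenvalues: λₙ = 0.9389n²π²/2.482² - 0.5.
First three modes:
  n=1: λ₁ = 0.9389π²/2.482² - 0.5 ≈ 1.004
  n=2: λ₂ = 3.7556π²/2.482² - 0.5 ≈ 5.517
  n=3: λ₃ = 8.4501π²/2.482² - 0.5 ≈ 13.038
Since 0.9389π²/2.482² ≈ 1.504 > 0.5, all λₙ > 0.
The n=1 mode decays slowest → dominates as t → ∞.
Asymptotic: v ~ c₁ sin(πx/2.482) e^{-λ₁t} with decay rate λ₁ ≈ 1.004.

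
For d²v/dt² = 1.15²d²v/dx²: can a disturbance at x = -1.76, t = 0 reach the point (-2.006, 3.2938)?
Yes. The domain of dependence is [-5.79387, 1.78187], and -1.76 ∈ [-5.79387, 1.78187].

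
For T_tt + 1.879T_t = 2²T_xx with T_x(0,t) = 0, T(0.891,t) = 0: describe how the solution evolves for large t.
T → 0. Damping (γ=1.879) dissipates energy; oscillations decay exponentially.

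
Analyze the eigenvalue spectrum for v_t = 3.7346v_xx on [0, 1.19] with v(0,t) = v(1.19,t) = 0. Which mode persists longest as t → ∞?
Eigenvalues: λₙ = 3.7346n²π²/1.19².
First three modes:
  n=1: λ₁ = 3.7346π²/1.19² ≈ 26.029
  n=2: λ₂ = 14.9384π²/1.19² ≈ 104.114 (4× faster decay)
  n=3: λ₃ = 33.6114π²/1.19² ≈ 234.257 (9× faster decay)
As t → ∞, higher modes decay exponentially faster. The n=1 mode dominates: v ~ c₁ sin(πx/1.19) e^{-λ₁t}.
Decay rate: λ₁ = 3.7346π²/1.19² ≈ 26.029.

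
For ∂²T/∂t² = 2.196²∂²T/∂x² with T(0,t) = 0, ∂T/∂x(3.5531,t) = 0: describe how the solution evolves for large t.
T oscillates (no decay). Energy is conserved; the solution oscillates indefinitely as standing waves.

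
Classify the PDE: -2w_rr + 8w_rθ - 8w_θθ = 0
A = -2, B = 8, C = -8. Discriminant B² - 4AC = 0. Since 0 = 0, parabolic.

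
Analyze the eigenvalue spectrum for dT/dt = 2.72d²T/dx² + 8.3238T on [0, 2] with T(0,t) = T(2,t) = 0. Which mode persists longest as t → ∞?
Eigenvalues: λₙ = 2.72n²π²/2² - 8.3238.
First three modes:
  n=1: λ₁ = 2.72π²/2² - 8.3238 ≈ -1.612
  n=2: λ₂ = 10.88π²/2² - 8.3238 ≈ 18.522
  n=3: λ₃ = 24.48π²/2² - 8.3238 ≈ 52.078
Since 2.72π²/2² ≈ 6.711 < 8.3238, λ₁ < 0.
The n=1 mode grows fastest (−λₙ is largest for n=1) → dominates.
Asymptotic: T ~ c₁ sin(πx/2) e^{1.612t} (exponential growth at rate −λ₁ ≈ 1.612).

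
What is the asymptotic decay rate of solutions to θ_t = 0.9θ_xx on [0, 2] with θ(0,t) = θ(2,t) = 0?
Eigenvalues: λₙ = 0.9n²π²/2².
First three modes:
  n=1: λ₁ = 0.9π²/2² ≈ 2.221
  n=2: λ₂ = 3.6π²/2² ≈ 8.883 (4× faster decay)
  n=3: λ₃ = 8.1π²/2² ≈ 19.986 (9× faster decay)
As t → ∞, higher modes decay exponentially faster. The n=1 mode dominates: θ ~ c₁ sin(πx/2) e^{-λ₁t}.
Decay rate: λ₁ = 0.9π²/2² ≈ 2.221.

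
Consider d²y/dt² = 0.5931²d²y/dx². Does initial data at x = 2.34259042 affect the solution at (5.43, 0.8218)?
No. The domain of dependence is [4.94259042, 5.91740958], and 2.34259042 is outside this interval.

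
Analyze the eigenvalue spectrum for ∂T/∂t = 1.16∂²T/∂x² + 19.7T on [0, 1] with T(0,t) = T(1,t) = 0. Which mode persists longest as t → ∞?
Eigenvalues: λₙ = 1.16n²π²/1² - 19.7.
First three modes:
  n=1: λ₁ = 1.16π² - 19.7 ≈ -8.251
  n=2: λ₂ = 4.64π² - 19.7 ≈ 26.095
  n=3: λ₃ = 10.44π² - 19.7 ≈ 83.339
Since 1.16π² ≈ 11.449 < 19.7, λ₁ < 0.
The n=1 mode grows fastest (−λₙ is largest for n=1) → dominates.
Asymptotic: T ~ c₁ sin(πx/1) e^{8.251t} (exponential growth at rate −λ₁ ≈ 8.251).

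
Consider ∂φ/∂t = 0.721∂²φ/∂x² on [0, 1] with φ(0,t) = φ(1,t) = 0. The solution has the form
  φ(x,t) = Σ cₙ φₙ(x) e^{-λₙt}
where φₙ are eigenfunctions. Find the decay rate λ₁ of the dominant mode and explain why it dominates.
Eigenvalues: λₙ = 0.721n²π².
First three modes:
  n=1: λ₁ = 0.721π² ≈ 7.116
  n=2: λ₂ = 2.884π² ≈ 28.464 (4× faster decay)
  n=3: λ₃ = 6.489π² ≈ 64.044 (9× faster decay)
As t → ∞, higher modes decay exponentially faster. The n=1 mode dominates: φ ~ c₁ sin(πx) e^{-λ₁t}.
Decay rate: λ₁ = 0.721π² ≈ 7.116.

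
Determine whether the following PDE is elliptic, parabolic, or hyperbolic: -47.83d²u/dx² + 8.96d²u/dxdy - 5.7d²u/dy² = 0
Coefficients: A = -47.83, B = 8.96, C = -5.7. B² - 4AC = -1010.2424, which is negative, so the equation is elliptic.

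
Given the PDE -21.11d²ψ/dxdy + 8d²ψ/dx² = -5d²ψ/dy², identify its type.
Rewriting in standard form: 8d²ψ/dx² - 21.11d²ψ/dxdy + 5d²ψ/dy² = 0. The second-order coefficients are A = 8, B = -21.11, C = 5. Since B² - 4AC = 285.6321 > 0, this is a hyperbolic PDE.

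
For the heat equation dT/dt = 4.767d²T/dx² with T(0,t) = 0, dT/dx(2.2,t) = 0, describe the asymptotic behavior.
T → 0. Heat escapes through the Dirichlet boundary.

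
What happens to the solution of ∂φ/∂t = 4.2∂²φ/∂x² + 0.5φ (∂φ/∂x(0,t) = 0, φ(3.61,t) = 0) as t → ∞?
φ → 0. Diffusion dominates reaction (r=0.5 < κπ²/(4L²)≈0.8); solution decays.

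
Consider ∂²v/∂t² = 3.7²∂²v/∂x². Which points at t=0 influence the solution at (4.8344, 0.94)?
Domain of dependence: [1.3564, 8.3124]. Signals travel at speed 3.7, so data within |x - 4.8344| ≤ 3.7·0.94 = 3.478 can reach the point.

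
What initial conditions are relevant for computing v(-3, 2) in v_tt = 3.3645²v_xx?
Domain of dependence: [-9.729, 3.729]. Signals travel at speed 3.3645, so data within |x - -3| ≤ 3.3645·2 = 6.729 can reach the point.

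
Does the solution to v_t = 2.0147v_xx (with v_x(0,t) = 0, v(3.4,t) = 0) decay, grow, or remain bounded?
v → 0. Heat escapes through the Dirichlet boundary.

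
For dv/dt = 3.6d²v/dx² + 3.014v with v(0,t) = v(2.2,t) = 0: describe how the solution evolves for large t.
v → 0. Diffusion dominates reaction (r=3.014 < κπ²/L²≈7.34); solution decays.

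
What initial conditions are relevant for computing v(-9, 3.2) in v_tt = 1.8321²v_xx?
Domain of dependence: [-14.86272, -3.13728]. Signals travel at speed 1.8321, so data within |x - -9| ≤ 1.8321·3.2 = 5.86272 can reach the point.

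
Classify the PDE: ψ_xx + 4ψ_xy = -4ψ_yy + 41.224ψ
Rewriting in standard form: ψ_xx + 4ψ_xy + 4ψ_yy - 41.224ψ = 0. A = 1, B = 4, C = 4. Discriminant B² - 4AC = 0. Since 0 = 0, parabolic.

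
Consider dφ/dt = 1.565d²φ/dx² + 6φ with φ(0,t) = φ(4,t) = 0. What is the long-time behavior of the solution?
As t → ∞, φ grows unboundedly. Reaction dominates diffusion (r=6 > κπ²/L²≈0.97); solution grows exponentially.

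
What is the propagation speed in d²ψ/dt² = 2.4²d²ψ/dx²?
Speed = 2.4. Information travels along characteristics x = x₀ ± 2.4t.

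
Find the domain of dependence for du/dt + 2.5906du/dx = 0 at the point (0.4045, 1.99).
A single point: x = -4.750794. The characteristic through (0.4045, 1.99) is x - 2.5906t = const, so x = 0.4045 - 2.5906·1.99 = -4.750794.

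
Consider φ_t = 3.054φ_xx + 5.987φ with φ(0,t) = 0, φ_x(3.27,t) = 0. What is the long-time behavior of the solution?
As t → ∞, φ grows unboundedly. Reaction dominates diffusion (r=5.987 > κπ²/(4L²)≈0.7); solution grows exponentially.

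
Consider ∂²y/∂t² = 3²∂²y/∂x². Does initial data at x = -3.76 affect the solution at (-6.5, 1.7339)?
Yes. The domain of dependence is [-11.7017, -1.2983], and -3.76 ∈ [-11.7017, -1.2983].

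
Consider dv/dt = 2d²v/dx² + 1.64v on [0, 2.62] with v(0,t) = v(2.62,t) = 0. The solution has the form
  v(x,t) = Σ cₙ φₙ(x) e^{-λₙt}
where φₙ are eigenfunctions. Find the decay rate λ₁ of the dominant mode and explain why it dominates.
Eigenvalues: λₙ = 2n²π²/2.62² - 1.64.
First three modes:
  n=1: λ₁ = 2π²/2.62² - 1.64 ≈ 1.236
  n=2: λ₂ = 8π²/2.62² - 1.64 ≈ 9.862
  n=3: λ₃ = 18π²/2.62² - 1.64 ≈ 24.24
Since 2π²/2.62² ≈ 2.876 > 1.64, all λₙ > 0.
The n=1 mode decays slowest → dominates as t → ∞.
Asymptotic: v ~ c₁ sin(πx/2.62) e^{-λ₁t} with decay rate λ₁ ≈ 1.236.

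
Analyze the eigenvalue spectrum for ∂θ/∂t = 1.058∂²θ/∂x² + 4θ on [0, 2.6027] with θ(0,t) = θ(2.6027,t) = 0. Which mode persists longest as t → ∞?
Eigenvalues: λₙ = 1.058n²π²/2.6027² - 4.
First three modes:
  n=1: λ₁ = 1.058π²/2.6027² - 4 ≈ -2.459
  n=2: λ₂ = 4.232π²/2.6027² - 4 ≈ 2.166
  n=3: λ₃ = 9.522π²/2.6027² - 4 ≈ 9.873
Since 1.058π²/2.6027² ≈ 1.541 < 4, λ₁ < 0.
The n=1 mode grows fastest (−λₙ is largest for n=1) → dominates.
Asymptotic: θ ~ c₁ sin(πx/2.6027) e^{2.459t} (exponential growth at rate −λ₁ ≈ 2.459).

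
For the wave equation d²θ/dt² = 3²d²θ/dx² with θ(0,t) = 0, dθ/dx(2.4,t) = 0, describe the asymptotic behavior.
θ oscillates (no decay). Energy is conserved; the solution oscillates indefinitely as standing waves.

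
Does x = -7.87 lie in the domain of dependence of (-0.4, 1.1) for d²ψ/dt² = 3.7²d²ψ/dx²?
No. The domain of dependence is [-4.47, 3.67], and -7.87 is outside this interval.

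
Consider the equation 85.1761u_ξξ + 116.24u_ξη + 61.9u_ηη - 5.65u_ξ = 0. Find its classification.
Elliptic. (A = 85.1761, B = 116.24, C = 61.9 gives B² - 4AC = -7577.86476.)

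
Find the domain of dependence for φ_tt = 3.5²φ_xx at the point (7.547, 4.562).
Domain of dependence: [-8.42, 23.514]. Signals travel at speed 3.5, so data within |x - 7.547| ≤ 3.5·4.562 = 15.967 can reach the point.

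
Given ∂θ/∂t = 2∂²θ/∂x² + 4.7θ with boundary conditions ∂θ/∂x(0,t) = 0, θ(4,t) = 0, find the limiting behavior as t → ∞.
θ grows unboundedly. Reaction dominates diffusion (r=4.7 > κπ²/(4L²)≈0.31); solution grows exponentially.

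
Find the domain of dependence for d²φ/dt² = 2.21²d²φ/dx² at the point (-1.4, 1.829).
Domain of dependence: [-5.44209, 2.64209]. Signals travel at speed 2.21, so data within |x - -1.4| ≤ 2.21·1.829 = 4.04209 can reach the point.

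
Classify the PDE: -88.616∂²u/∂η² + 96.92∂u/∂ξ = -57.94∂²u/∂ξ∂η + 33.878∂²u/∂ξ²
Rewriting in standard form: -33.878∂²u/∂ξ² + 57.94∂²u/∂ξ∂η - 88.616∂²u/∂η² + 96.92∂u/∂ξ = 0. A = -33.878, B = 57.94, C = -88.616. Discriminant B² - 4AC = -8651.487792. Since -8651.487792 < 0, elliptic.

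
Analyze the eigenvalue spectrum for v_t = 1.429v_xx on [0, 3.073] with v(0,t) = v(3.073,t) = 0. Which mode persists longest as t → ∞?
Eigenvalues: λₙ = 1.429n²π²/3.073².
First three modes:
  n=1: λ₁ = 1.429π²/3.073² ≈ 1.494
  n=2: λ₂ = 5.716π²/3.073² ≈ 5.974 (4× faster decay)
  n=3: λ₃ = 12.861π²/3.073² ≈ 13.442 (9× faster decay)
As t → ∞, higher modes decay exponentially faster. The n=1 mode dominates: v ~ c₁ sin(πx/3.073) e^{-λ₁t}.
Decay rate: λ₁ = 1.429π²/3.073² ≈ 1.494.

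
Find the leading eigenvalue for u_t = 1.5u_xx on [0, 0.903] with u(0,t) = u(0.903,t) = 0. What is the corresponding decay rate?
Eigenvalues: λₙ = 1.5n²π²/0.903².
First three modes:
  n=1: λ₁ = 1.5π²/0.903² ≈ 18.156
  n=2: λ₂ = 6π²/0.903² ≈ 72.623 (4× faster decay)
  n=3: λ₃ = 13.5π²/0.903² ≈ 163.402 (9× faster decay)
As t → ∞, higher modes decay exponentially faster. The n=1 mode dominates: u ~ c₁ sin(πx/0.903) e^{-λ₁t}.
Decay rate: λ₁ = 1.5π²/0.903² ≈ 18.156.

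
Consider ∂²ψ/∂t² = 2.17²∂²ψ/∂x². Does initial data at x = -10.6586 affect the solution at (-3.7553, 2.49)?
No. The domain of dependence is [-9.1586, 1.648], and -10.6586 is outside this interval.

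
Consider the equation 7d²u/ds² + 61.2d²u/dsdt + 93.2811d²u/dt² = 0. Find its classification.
Hyperbolic. (A = 7, B = 61.2, C = 93.2811 gives B² - 4AC = 1133.5692.)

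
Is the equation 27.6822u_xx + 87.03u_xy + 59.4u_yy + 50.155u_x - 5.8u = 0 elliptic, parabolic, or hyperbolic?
Computing B² - 4AC with A = 27.6822, B = 87.03, C = 59.4: discriminant = 996.93018 (positive). Answer: hyperbolic.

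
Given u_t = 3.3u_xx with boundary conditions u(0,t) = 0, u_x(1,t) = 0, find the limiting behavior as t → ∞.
u → 0. Heat escapes through the Dirichlet boundary.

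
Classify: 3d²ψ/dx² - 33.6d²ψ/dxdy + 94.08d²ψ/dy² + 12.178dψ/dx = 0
Parabolic (discriminant = 0).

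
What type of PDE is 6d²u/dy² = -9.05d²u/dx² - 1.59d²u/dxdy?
Rewriting in standard form: 9.05d²u/dx² + 1.59d²u/dxdy + 6d²u/dy² = 0. With A = 9.05, B = 1.59, C = 6, the discriminant is -214.6719. This is an elliptic PDE.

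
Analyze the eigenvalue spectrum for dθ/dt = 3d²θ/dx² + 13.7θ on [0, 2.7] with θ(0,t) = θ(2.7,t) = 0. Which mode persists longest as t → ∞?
Eigenvalues: λₙ = 3n²π²/2.7² - 13.7.
First three modes:
  n=1: λ₁ = 3π²/2.7² - 13.7 ≈ -9.638
  n=2: λ₂ = 12π²/2.7² - 13.7 ≈ 2.546
  n=3: λ₃ = 27π²/2.7² - 13.7 ≈ 22.854
Since 3π²/2.7² ≈ 4.062 < 13.7, λ₁ < 0.
The n=1 mode grows fastest (−λₙ is largest for n=1) → dominates.
Asymptotic: θ ~ c₁ sin(πx/2.7) e^{9.638t} (exponential growth at rate −λ₁ ≈ 9.638).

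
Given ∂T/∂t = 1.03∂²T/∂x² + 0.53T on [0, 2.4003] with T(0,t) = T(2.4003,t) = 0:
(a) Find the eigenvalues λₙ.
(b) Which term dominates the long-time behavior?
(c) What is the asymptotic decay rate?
Eigenvalues: λₙ = 1.03n²π²/2.4003² - 0.53.
First three modes:
  n=1: λ₁ = 1.03π²/2.4003² - 0.53 ≈ 1.234
  n=2: λ₂ = 4.12π²/2.4003² - 0.53 ≈ 6.528
  n=3: λ₃ = 9.27π²/2.4003² - 0.53 ≈ 15.35
Since 1.03π²/2.4003² ≈ 1.764 > 0.53, all λₙ > 0.
The n=1 mode decays slowest → dominates as t → ∞.
Asymptotic: T ~ c₁ sin(πx/2.4003) e^{-λ₁t} with decay rate λ₁ ≈ 1.234.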